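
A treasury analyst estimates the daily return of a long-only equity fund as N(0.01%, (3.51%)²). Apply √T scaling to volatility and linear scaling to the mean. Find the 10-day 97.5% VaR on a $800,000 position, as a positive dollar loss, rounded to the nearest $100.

$173,200

At 97.5%, z = 1.960.
σ_{10d} = 3.51% × √10 = 11.100%; μ_{10d} = 10 × 0.01% = 0.100%.
VaR = −(0.100%) + 1.960 × 11.100% = 21.656%.
On $800,000: 0.21656 × $800,000 = $173,248.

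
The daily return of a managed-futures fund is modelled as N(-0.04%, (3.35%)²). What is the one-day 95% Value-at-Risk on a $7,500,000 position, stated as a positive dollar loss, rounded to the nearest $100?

At 95% one-sided, z = 1.645.
VaR = −μ + z·σ = −(-0.04%) + 1.645 × 3.35% = 5.551%.
On $7,500,000: 0.05551 × $7,500,000 = $416,325.

$416,300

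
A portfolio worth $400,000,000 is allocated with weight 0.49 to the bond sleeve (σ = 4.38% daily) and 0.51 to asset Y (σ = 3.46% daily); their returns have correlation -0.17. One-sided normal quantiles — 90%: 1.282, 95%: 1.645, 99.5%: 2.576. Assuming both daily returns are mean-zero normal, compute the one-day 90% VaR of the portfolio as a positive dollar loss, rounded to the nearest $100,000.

σ_p² = 0.49²·4.38² + 0.51²·3.46² + 2·-0.17·0.49·0.51·4.38·3.46 = 6.4323 (%²).
σ_p = √6.4323 = 2.536%.
VaR = 1.282 × 2.536% = 3.251%; on $400,000,000 that is $13,004,000.

$13,000,000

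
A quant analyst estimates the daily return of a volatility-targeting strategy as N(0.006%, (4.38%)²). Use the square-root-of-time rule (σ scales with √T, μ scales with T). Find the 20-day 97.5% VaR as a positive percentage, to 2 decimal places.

38.27%

At 97.5%, z = 1.960.
σ_{20d} = 4.38% × √20 = 19.588%; μ_{20d} = 20 × 0.006% = 0.120%.
VaR = −(0.120%) + 1.960 × 19.588% = 38.272%.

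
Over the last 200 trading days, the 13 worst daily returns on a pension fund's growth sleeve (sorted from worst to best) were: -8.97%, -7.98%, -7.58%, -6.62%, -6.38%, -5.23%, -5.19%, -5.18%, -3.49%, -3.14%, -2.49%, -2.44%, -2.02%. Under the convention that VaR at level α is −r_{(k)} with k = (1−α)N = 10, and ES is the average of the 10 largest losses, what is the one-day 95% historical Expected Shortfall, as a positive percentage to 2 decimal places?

The 10 worst returns sum to -59.76%.
ES = −(-59.76%) / 10 = 5.976% ≈ 5.98%.

5.98%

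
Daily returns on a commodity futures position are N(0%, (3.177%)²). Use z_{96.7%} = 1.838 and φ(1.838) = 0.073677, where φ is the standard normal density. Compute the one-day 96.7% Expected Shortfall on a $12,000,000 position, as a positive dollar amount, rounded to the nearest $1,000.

Tail multiplier: φ(z)/(1−α) = 0.073677 / 0.033 = 2.233.
ES = 3.177% × 2.233 = 7.094%.
On $12,000,000: 0.07094 × $12,000,000 = $851,280.

$851,000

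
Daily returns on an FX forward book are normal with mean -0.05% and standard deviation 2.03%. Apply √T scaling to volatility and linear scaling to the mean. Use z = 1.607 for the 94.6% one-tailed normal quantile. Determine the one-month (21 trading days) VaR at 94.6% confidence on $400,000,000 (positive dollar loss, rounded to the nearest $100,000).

σ_{21d} = 2.03% × √21 = 9.303%; μ_{21d} = 21 × -0.05% = -1.050%.
VaR = −(-1.050%) + 1.607 × 9.303% = 16.000%.
On $400,000,000: 0.16000 × $400,000,000 = $64,000,000.

$64,000,000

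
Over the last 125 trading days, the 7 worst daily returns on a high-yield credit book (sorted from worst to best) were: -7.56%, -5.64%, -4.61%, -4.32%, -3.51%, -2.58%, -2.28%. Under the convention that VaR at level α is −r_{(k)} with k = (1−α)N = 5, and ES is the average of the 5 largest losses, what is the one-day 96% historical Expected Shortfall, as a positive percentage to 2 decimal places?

The 5 worst returns sum to -25.64%.
ES = −(-25.64%) / 5 = 5.128% ≈ 5.13%.

5.13%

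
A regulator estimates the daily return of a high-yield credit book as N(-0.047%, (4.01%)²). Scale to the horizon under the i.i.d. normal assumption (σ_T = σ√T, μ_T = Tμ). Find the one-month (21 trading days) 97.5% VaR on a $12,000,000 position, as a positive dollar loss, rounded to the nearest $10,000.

At 97.5%, z = 1.960.
σ_{21d} = 4.01% × √21 = 18.376%; μ_{21d} = 21 × -0.047% = -0.987%.
VaR = −(-0.987%) + 1.960 × 18.376% = 37.004%.
On $12,000,000: 0.37004 × $12,000,000 = $4,440,480.

$4,440,000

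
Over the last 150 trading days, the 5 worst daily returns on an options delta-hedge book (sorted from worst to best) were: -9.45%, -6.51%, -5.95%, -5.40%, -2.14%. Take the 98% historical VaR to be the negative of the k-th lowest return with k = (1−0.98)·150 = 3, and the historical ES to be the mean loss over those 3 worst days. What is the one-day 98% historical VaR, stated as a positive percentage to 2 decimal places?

k = 3; the 3rd lowest return is -5.95%, so VaR = 5.95%.

5.95%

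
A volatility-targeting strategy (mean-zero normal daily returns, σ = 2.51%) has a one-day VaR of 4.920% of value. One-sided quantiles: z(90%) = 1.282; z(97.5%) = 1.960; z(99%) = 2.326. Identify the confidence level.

97.5%

Implied z = VaR/σ = 4.920 / 2.51 = 1.960.
This matches z(97.5%) = 1.960.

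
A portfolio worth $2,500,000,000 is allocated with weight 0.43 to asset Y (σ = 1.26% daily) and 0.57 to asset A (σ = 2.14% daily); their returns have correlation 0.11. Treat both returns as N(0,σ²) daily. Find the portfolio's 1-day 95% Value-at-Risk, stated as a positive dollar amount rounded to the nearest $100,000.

σ_p² = 0.43²·1.26² + 0.57²·2.14² + 2·0.11·0.43·0.57·1.26·2.14 = 1.9269 (%²).
σ_p = √1.9269 = 1.388%.
At 95%, z = 1.645.
VaR = 1.645 × 1.388% = 2.283%; on $2,500,000,000 that is $57,075,000.

$57,100,000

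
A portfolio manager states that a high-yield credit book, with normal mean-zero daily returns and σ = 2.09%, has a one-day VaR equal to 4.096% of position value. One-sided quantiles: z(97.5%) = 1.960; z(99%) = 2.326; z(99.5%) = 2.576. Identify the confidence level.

97.5%

Implied z = VaR/σ = 4.096 / 2.09 = 1.960.
This matches z(97.5%) = 1.960.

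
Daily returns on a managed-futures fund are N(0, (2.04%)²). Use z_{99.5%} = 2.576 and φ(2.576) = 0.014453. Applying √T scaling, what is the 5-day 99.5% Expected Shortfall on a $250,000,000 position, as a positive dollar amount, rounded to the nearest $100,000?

σ_{5d} = 2.04% × √5 = 4.562%.
ES multiplier = φ(z)/(1−α) = 0.014453/0.005 = 2.891.
ES = 4.562% × 2.891 = 13.189%; on $250,000,000: $32,972,500.

$33,000,000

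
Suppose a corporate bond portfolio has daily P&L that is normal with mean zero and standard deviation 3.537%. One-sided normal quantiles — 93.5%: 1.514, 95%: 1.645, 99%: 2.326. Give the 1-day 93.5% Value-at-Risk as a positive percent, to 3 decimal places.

5.355%

VaR = z·σ = 1.514 × 3.537% = 5.355%.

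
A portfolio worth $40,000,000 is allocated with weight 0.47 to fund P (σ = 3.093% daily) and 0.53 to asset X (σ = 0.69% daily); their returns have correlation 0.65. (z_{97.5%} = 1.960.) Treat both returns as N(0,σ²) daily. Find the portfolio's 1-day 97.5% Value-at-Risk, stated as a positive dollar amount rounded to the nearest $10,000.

σ_p² = 0.47²·3.093² + 0.53²·0.69² + 2·0.65·0.47·0.53·3.093·0.69 = 2.9381 (%²).
σ_p = √2.9381 = 1.714%.
VaR = 1.960 × 1.714% = 3.359%; on $40,000,000 that is $1,343,600.

$1,340,000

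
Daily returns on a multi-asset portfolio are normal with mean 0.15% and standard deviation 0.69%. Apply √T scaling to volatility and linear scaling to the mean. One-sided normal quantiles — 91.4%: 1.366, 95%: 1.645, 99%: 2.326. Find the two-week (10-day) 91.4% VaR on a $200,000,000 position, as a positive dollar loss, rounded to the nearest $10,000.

$2,960,000

σ_{10d} = 0.69% × √10 = 2.182%; μ_{10d} = 10 × 0.15% = 1.500%.
VaR = −(1.500%) + 1.366 × 2.182% = 1.481%.
On $200,000,000: 0.01481 × $200,000,000 = $2,962,000.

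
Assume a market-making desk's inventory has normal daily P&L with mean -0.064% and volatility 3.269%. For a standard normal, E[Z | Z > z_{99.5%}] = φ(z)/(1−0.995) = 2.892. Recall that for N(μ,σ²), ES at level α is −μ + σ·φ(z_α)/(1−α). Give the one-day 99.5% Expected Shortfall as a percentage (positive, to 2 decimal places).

ES = −(-0.064%) + 3.269% × 2.892 = 9.518%.

9.52%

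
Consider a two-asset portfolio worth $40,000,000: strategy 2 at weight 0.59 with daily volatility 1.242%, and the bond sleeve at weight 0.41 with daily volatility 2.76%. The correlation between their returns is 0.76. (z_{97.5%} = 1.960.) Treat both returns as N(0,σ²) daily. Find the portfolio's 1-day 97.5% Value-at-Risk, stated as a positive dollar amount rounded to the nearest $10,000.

σ_p² = 0.59²·1.242² + 0.41²·2.76² + 2·0.76·0.59·0.41·1.242·2.76 = 3.0779 (%²).
σ_p = √3.0779 = 1.754%.
VaR = 1.960 × 1.754% = 3.438%; on $40,000,000 that is $1,375,200.

$1,380,000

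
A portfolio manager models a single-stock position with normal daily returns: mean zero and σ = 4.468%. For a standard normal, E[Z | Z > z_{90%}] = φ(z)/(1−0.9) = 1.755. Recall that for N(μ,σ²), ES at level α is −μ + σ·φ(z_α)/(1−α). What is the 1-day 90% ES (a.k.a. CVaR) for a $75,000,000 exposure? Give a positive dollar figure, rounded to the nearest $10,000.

ES = 4.468% × 1.755 = 7.841%.
On $75,000,000: 0.07841 × $75,000,000 = $5,880,750.

$5,880,000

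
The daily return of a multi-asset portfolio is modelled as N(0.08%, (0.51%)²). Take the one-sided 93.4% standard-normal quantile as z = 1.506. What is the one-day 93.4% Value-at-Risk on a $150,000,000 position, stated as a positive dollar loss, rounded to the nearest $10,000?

$1,030,000

VaR = −μ + z·σ = −(0.08%) + 1.506 × 0.51% = 0.688%.
On $150,000,000: 0.00688 × $150,000,000 = $1,032,000.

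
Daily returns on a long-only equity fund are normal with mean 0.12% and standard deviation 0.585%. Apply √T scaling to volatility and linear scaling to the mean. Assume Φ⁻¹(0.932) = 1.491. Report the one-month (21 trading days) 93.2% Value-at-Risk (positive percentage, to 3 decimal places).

1.477%

σ_{21d} = 0.585% × √21 = 2.681%; μ_{21d} = 21 × 0.12% = 2.520%.
VaR = −(2.520%) + 1.491 × 2.681% = 1.477%.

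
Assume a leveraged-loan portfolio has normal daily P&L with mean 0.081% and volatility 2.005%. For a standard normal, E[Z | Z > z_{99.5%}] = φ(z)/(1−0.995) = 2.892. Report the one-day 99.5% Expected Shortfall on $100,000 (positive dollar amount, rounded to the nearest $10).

$5,720

ES = −(0.081%) + 2.005% × 2.892 = 5.717%.
On $100,000: 0.05717 × $100,000 = $5,717.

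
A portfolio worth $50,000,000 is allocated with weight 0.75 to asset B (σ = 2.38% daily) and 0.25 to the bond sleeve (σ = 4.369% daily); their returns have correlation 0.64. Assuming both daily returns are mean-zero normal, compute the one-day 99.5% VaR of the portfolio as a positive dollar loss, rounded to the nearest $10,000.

$3,380,000

σ_p² = 0.75²·2.38² + 0.25²·4.369² + 2·0.64·0.75·0.25·2.38·4.369 = 6.8748 (%²).
σ_p = √6.8748 = 2.622%.
At 99.5%, z = 2.576.
VaR = 2.576 × 2.622% = 6.754%; on $50,000,000 that is $3,377,000.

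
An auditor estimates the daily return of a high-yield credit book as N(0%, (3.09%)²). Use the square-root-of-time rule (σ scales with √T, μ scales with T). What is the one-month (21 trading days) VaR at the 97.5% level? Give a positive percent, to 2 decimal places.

27.75%

At 97.5%, z = 1.960.
σ_{21d} = 3.09% × √21 = 14.160%.
VaR = 1.960 × 14.160% = 27.754%.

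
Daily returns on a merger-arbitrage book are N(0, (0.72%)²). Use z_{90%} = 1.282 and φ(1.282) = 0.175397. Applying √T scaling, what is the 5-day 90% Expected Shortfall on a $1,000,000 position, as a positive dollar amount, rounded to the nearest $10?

σ_{5d} = 0.72% × √5 = 1.610%.
ES multiplier = φ(z)/(1−α) = 0.175397/0.1 = 1.754.
ES = 1.610% × 1.754 = 2.824%; on $1,000,000: $28,240.

$28,240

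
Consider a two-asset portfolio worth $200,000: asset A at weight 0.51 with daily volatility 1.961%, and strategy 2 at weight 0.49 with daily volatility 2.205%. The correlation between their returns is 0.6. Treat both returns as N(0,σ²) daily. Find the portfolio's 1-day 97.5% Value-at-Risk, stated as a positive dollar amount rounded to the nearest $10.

σ_p² = 0.51²·1.961² + 0.49²·2.205² + 2·0.6·0.51·0.49·1.961·2.205 = 3.4643 (%²).
σ_p = √3.4643 = 1.861%.
At 97.5%, z = 1.960.
VaR = 1.960 × 1.861% = 3.648%; on $200,000 that is $7,296.

$7,300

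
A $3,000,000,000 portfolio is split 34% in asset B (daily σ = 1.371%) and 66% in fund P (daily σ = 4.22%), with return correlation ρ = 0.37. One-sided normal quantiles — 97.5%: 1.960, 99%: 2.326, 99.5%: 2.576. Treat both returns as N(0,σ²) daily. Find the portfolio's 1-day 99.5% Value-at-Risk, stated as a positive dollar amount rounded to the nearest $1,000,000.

$231,000,000

σ_p² = 0.34²·1.371² + 0.66²·4.22² + 2·0.37·0.34·0.66·1.371·4.22 = 8.9354 (%²).
σ_p = √8.9354 = 2.989%.
VaR = 2.576 × 2.989% = 7.700%; on $3,000,000,000 that is $231,000,000.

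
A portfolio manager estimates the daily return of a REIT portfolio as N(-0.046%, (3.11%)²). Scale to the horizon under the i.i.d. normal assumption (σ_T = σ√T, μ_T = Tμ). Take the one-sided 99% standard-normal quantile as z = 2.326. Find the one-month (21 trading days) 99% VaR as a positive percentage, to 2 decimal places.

σ_{21d} = 3.11% × √21 = 14.252%; μ_{21d} = 21 × -0.046% = -0.966%.
VaR = −(-0.966%) + 2.326 × 14.252% = 34.116%.

34.12%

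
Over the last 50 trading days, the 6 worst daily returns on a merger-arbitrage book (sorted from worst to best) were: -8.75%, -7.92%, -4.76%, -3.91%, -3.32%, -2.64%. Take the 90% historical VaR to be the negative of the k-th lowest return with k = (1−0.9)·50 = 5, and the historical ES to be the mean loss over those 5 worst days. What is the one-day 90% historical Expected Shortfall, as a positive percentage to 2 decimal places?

The 5 worst returns sum to -28.66%.
ES = −(-28.66%) / 5 = 5.732% ≈ 5.73%.

5.73%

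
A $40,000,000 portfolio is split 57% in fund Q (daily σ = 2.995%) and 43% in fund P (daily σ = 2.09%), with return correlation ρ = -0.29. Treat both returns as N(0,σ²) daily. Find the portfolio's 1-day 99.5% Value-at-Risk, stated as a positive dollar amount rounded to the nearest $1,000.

σ_p² = 0.57²·2.995² + 0.43²·2.09² + 2·-0.29·0.57·0.43·2.995·2.09 = 2.8322 (%²).
σ_p = √2.8322 = 1.683%.
At 99.5%, z = 2.576.
VaR = 2.576 × 1.683% = 4.335%; on $40,000,000 that is $1,734,000.

$1,734,000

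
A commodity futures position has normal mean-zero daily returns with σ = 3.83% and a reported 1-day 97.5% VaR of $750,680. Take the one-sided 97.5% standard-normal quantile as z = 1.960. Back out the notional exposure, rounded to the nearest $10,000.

VaR as a fraction of value: z·σ = 1.960 × 3.83% = 7.5068%.
Position = $750,680 / 0.075068 = $10,000,000.

$10,000,000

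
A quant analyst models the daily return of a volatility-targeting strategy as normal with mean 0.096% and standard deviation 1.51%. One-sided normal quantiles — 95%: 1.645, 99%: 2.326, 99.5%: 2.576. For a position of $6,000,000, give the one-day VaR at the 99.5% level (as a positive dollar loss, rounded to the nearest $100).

$227,600

VaR = −μ + z·σ = −(0.096%) + 2.576 × 1.51% = 3.794%.
On $6,000,000: 0.03794 × $6,000,000 = $227,640.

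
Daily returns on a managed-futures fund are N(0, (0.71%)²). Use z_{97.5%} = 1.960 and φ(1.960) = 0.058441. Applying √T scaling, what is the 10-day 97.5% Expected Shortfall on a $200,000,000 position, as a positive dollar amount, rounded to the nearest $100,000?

$10,500,000

σ_{10d} = 0.71% × √10 = 2.245%.
ES multiplier = φ(z)/(1−α) = 0.058441/0.025 = 2.338.
ES = 2.245% × 2.338 = 5.249%; on $200,000,000: $10,498,000.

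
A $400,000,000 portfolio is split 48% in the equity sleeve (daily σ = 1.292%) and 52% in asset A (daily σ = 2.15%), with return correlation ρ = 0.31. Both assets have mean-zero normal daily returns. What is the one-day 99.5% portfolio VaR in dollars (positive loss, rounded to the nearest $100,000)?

σ_p² = 0.48²·1.292² + 0.52²·2.15² + 2·0.31·0.48·0.52·1.292·2.15 = 2.0644 (%²).
σ_p = √2.0644 = 1.437%.
At 99.5%, z = 2.576.
VaR = 2.576 × 1.437% = 3.702%; on $400,000,000 that is $14,808,000.

$14,800,000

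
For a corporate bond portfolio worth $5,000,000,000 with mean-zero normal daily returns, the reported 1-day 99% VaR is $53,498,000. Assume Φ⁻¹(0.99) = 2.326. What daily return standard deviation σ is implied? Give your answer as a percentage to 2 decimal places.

0.46%

VaR as a fraction: $53,498,000 / $5,000,000,000 = 1.070%.
σ = VaR / z = 1.070% / 2.326 = 0.460%.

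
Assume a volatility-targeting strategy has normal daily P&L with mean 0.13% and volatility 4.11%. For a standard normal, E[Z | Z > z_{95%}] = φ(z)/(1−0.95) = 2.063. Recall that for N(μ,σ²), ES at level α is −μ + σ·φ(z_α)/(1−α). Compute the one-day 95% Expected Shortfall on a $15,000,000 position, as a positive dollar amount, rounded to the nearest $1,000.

$1,252,000

ES = −(0.13%) + 4.11% × 2.063 = 8.349%.
On $15,000,000: 0.08349 × $15,000,000 = $1,252,350.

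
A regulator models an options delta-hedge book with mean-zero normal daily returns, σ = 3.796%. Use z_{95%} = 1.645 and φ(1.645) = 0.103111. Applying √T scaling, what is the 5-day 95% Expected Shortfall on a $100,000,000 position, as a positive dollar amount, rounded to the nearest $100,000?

$17,500,000

σ_{5d} = 3.796% × √5 = 8.488%.
ES multiplier = φ(z)/(1−α) = 0.103111/0.05 = 2.062.
ES = 8.488% × 2.062 = 17.502%; on $100,000,000: $17,502,000.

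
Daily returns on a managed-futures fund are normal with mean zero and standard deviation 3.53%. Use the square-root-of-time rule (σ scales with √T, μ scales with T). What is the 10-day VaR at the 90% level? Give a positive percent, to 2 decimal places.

At 90%, z = 1.282.
σ_{10d} = 3.53% × √10 = 11.163%.
VaR = 1.282 × 11.163% = 14.311%.

14.31%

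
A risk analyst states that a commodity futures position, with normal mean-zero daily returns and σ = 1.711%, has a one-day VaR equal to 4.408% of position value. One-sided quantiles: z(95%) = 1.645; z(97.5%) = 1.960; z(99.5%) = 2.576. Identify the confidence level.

99.5%

Implied z = VaR/σ = 4.408 / 1.711 = 2.576.
This matches z(99.5%) = 2.576.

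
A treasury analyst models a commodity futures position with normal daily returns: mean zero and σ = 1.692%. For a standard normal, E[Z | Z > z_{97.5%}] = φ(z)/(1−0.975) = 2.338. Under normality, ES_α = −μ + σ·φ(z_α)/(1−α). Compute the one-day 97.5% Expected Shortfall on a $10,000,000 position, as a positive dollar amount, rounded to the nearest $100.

ES = 1.692% × 2.338 = 3.956%.
On $10,000,000: 0.03956 × $10,000,000 = $395,600.

$395,600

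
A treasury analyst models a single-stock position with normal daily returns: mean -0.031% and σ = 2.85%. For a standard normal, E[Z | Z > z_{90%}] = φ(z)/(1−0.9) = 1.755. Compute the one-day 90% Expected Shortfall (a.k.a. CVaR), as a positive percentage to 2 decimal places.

ES = −(-0.031%) + 2.85% × 1.755 = 5.033%.

5.03%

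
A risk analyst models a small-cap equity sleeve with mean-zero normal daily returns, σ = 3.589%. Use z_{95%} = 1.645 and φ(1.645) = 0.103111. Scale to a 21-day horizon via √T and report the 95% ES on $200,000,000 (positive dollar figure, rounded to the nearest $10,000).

σ_{21d} = 3.589% × √21 = 16.447%.
ES multiplier = φ(z)/(1−α) = 0.103111/0.05 = 2.062.
ES = 16.447% × 2.062 = 33.914%; on $200,000,000: $67,828,000.

$67,830,000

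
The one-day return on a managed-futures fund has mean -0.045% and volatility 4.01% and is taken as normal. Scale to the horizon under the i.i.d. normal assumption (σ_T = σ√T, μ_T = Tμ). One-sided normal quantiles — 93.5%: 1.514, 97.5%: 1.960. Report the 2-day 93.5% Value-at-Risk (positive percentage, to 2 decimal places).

8.68%

σ_{2d} = 4.01% × √2 = 5.671%; μ_{2d} = 2 × -0.045% = -0.090%.
VaR = −(-0.090%) + 1.514 × 5.671% = 8.676%.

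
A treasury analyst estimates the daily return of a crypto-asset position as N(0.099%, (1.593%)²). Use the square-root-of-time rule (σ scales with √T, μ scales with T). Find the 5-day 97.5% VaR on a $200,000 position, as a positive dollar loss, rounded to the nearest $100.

$13,000

At 97.5%, z = 1.960.
σ_{5d} = 1.593% × √5 = 3.562%; μ_{5d} = 5 × 0.099% = 0.495%.
VaR = −(0.495%) + 1.960 × 3.562% = 6.487%.
On $200,000: 0.06487 × $200,000 = $12,974.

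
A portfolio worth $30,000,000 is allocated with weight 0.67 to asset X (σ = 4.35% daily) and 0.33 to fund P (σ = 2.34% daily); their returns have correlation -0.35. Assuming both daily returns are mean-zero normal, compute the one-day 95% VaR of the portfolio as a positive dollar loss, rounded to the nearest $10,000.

σ_p² = 0.67²·4.35² + 0.33²·2.34² + 2·-0.35·0.67·0.33·4.35·2.34 = 7.5152 (%²).
σ_p = √7.5152 = 2.741%.
At 95%, z = 1.645.
VaR = 1.645 × 2.741% = 4.509%; on $30,000,000 that is $1,352,700.

$1,350,000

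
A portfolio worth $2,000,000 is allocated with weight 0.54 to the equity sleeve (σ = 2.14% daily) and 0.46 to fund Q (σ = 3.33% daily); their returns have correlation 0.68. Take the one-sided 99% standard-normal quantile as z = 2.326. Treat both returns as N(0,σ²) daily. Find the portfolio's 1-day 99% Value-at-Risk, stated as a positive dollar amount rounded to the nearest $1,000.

$115,000

σ_p² = 0.54²·2.14² + 0.46²·3.33² + 2·0.68·0.54·0.46·2.14·3.33 = 6.0892 (%²).
σ_p = √6.0892 = 2.468%.
VaR = 2.326 × 2.468% = 5.741%; on $2,000,000 that is $114,820.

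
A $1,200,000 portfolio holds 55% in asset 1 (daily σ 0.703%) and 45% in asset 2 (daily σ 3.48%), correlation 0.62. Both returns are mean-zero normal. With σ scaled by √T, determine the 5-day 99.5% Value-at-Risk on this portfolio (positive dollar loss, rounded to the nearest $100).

σ_p = √(0.55²·0.703² + 0.45²·3.48² + 2·0.62·0.55·0.45·0.703·3.48) = 1.831%.
σ_{5d} = 1.831% × √5 = 4.094%.
z(99.5%) = 2.576.
VaR = 2.576 × 4.094% = 10.546%; on $1,200,000 that is $126,552.

$126,600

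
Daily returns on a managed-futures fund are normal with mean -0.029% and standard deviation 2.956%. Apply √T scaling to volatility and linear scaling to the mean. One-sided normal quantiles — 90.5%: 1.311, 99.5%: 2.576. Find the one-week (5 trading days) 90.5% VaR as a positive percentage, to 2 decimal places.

8.81%

σ_{5d} = 2.956% × √5 = 6.610%; μ_{5d} = 5 × -0.029% = -0.145%.
VaR = −(-0.145%) + 1.311 × 6.610% = 8.811%.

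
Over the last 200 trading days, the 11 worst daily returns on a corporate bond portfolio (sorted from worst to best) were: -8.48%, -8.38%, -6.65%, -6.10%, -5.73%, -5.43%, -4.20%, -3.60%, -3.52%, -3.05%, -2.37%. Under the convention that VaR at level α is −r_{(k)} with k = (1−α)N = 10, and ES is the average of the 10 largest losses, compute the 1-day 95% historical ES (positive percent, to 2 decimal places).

The 10 worst returns sum to -55.14%.
ES = −(-55.14%) / 10 = 5.514% ≈ 5.51%.

5.51%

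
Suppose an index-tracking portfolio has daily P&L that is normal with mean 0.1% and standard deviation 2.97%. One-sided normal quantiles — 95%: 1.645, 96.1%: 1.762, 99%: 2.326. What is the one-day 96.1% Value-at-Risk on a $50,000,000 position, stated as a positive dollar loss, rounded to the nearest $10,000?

$2,570,000

VaR = −μ + z·σ = −(0.1%) + 1.762 × 2.97% = 5.133%.
On $50,000,000: 0.05133 × $50,000,000 = $2,566,500.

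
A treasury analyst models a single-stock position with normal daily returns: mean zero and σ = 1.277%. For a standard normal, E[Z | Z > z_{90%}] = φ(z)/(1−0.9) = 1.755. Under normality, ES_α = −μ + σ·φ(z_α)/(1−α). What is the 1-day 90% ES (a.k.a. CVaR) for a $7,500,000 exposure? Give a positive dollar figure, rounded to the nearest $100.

$168,100

ES = 1.277% × 1.755 = 2.241%.
On $7,500,000: 0.02241 × $7,500,000 = $168,075.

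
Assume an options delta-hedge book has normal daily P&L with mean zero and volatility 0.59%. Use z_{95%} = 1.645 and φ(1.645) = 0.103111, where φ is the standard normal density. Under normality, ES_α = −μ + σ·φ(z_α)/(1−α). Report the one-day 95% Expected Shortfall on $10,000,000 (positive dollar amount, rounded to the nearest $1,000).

$122,000

Tail multiplier: φ(z)/(1−α) = 0.103111 / 0.05 = 2.062.
ES = 0.59% × 2.062 = 1.217%.
On $10,000,000: 0.01217 × $10,000,000 = $121,700.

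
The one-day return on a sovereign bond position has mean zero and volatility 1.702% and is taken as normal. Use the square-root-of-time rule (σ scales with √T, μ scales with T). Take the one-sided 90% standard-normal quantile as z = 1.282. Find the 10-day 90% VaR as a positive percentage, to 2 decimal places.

σ_{10d} = 1.702% × √10 = 5.382%.
VaR = 1.282 × 5.382% = 6.900%.

6.90%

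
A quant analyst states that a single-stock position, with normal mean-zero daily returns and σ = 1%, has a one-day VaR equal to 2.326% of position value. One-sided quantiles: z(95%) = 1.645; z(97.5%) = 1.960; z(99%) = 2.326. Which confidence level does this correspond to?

99%

Implied z = VaR/σ = 2.326 / 1 = 2.326.
This matches z(99%) = 2.326.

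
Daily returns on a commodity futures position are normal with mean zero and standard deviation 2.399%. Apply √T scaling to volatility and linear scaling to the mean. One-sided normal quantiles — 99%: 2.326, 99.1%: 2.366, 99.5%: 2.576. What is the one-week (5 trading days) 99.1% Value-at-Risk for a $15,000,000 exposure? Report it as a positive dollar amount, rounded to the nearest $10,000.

σ_{5d} = 2.399% × √5 = 5.364%.
VaR = 2.366 × 5.364% = 12.691%.
On $15,000,000: 0.12691 × $15,000,000 = $1,903,650.

$1,900,000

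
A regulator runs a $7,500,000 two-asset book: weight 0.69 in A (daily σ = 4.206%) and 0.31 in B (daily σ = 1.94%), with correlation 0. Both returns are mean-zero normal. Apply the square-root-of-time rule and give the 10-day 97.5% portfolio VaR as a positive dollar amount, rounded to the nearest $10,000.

σ_p = √(0.69²·4.206² + 0.31²·1.94² + 2·0·0.69·0.31·4.206·1.94) = 2.964%.
σ_{10d} = 2.964% × √10 = 9.373%.
z(97.5%) = 1.960.
VaR = 1.960 × 9.373% = 18.371%; on $7,500,000 that is $1,377,825.

$1,380,000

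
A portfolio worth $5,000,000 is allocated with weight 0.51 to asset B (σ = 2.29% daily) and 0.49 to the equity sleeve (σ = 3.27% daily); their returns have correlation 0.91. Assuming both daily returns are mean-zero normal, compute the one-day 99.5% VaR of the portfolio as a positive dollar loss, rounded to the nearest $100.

σ_p² = 0.51²·2.29² + 0.49²·3.27² + 2·0.91·0.51·0.49·2.29·3.27 = 7.3372 (%²).
σ_p = √7.3372 = 2.709%.
At 99.5%, z = 2.576.
VaR = 2.576 × 2.709% = 6.978%; on $5,000,000 that is $348,900.

$348,900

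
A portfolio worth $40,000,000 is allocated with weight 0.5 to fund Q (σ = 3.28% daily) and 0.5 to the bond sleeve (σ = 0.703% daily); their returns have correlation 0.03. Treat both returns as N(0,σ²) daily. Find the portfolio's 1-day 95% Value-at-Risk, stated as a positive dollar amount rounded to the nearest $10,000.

σ_p² = 0.5²·3.28² + 0.5²·0.703² + 2·0.03·0.5·0.5·3.28·0.703 = 2.8477 (%²).
σ_p = √2.8477 = 1.688%.
At 95%, z = 1.645.
VaR = 1.645 × 1.688% = 2.777%; on $40,000,000 that is $1,110,800.

$1,110,000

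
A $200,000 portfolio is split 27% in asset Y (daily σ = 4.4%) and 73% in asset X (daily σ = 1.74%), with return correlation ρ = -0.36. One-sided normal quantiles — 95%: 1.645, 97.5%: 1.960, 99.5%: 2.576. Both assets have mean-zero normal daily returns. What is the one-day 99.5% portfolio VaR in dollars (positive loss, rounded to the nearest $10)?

σ_p² = 0.27²·4.4² + 0.73²·1.74² + 2·-0.36·0.27·0.73·4.4·1.74 = 1.9383 (%²).
σ_p = √1.9383 = 1.392%.
VaR = 2.576 × 1.392% = 3.586%; on $200,000 that is $7,172.

$7,170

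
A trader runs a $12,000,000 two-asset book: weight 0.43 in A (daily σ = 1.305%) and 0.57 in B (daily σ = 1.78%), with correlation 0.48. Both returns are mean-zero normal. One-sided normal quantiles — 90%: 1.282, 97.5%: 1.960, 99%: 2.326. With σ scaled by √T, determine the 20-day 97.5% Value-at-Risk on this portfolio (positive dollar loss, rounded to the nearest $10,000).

σ_p = √(0.43²·1.305² + 0.57²·1.78² + 2·0.48·0.43·0.57·1.305·1.78) = 1.375%.
σ_{20d} = 1.375% × √20 = 6.149%.
VaR = 1.960 × 6.149% = 12.052%; on $12,000,000 that is $1,446,240.

$1,450,000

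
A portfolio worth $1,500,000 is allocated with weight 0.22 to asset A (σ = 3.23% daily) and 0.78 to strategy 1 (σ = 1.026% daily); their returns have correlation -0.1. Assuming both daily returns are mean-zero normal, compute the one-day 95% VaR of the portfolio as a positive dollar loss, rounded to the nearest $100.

σ_p² = 0.22²·3.23² + 0.78²·1.026² + 2·-0.1·0.22·0.78·3.23·1.026 = 1.0317 (%²).
σ_p = √1.0317 = 1.016%.
At 95%, z = 1.645.
VaR = 1.645 × 1.016% = 1.671%; on $1,500,000 that is $25,065.

$25,100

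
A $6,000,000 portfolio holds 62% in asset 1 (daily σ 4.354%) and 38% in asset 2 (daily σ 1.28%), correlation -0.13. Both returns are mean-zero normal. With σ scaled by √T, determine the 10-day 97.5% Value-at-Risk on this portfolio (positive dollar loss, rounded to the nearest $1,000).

$997,000

σ_p = √(0.62²·4.354² + 0.38²·1.28² + 2·-0.13·0.62·0.38·4.354·1.28) = 2.680%.
σ_{10d} = 2.680% × √10 = 8.475%.
z(97.5%) = 1.960.
VaR = 1.960 × 8.475% = 16.611%; on $6,000,000 that is $996,660.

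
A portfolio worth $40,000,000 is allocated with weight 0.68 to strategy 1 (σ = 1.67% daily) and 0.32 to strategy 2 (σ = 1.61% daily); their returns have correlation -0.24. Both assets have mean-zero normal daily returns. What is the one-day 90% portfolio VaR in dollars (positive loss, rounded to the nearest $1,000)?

σ_p² = 0.68²·1.67² + 0.32²·1.61² + 2·-0.24·0.68·0.32·1.67·1.61 = 1.2742 (%²).
σ_p = √1.2742 = 1.129%.
At 90%, z = 1.282.
VaR = 1.282 × 1.129% = 1.447%; on $40,000,000 that is $578,800.

$579,000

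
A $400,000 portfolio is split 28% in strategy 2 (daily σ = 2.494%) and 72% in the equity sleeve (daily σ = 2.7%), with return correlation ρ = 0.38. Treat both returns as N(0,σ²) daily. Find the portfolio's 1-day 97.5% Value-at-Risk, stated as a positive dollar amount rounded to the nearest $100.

$18,000

σ_p² = 0.28²·2.494² + 0.72²·2.7² + 2·0.38·0.28·0.72·2.494·2.7 = 5.2985 (%²).
σ_p = √5.2985 = 2.302%.
At 97.5%, z = 1.960.
VaR = 1.960 × 2.302% = 4.512%; on $400,000 that is $18,048.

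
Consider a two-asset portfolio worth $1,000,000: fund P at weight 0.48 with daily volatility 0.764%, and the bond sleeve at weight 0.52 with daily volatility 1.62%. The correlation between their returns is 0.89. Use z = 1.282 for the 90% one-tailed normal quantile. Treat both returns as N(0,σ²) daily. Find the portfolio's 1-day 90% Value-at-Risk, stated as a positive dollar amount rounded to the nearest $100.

σ_p² = 0.48²·0.764² + 0.52²·1.62² + 2·0.89·0.48·0.52·0.764·1.62 = 1.3940 (%²).
σ_p = √1.3940 = 1.181%.
VaR = 1.282 × 1.181% = 1.514%; on $1,000,000 that is $15,140.

$15,100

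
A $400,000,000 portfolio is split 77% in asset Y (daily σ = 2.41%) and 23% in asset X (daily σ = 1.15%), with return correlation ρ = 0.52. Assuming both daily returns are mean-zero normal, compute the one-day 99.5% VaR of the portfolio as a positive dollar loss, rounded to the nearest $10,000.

σ_p² = 0.77²·2.41² + 0.23²·1.15² + 2·0.52·0.77·0.23·2.41·1.15 = 4.0240 (%²).
σ_p = √4.0240 = 2.006%.
At 99.5%, z = 2.576.
VaR = 2.576 × 2.006% = 5.167%; on $400,000,000 that is $20,668,000.

$20,670,000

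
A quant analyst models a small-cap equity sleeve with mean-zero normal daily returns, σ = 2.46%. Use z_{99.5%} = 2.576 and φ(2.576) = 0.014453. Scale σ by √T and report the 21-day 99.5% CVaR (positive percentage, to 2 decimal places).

σ_{21d} = 2.46% × √21 = 11.273%.
ES multiplier = φ(z)/(1−α) = 0.014453/0.005 = 2.891.
ES = 11.273% × 2.891 = 32.590%.

32.59%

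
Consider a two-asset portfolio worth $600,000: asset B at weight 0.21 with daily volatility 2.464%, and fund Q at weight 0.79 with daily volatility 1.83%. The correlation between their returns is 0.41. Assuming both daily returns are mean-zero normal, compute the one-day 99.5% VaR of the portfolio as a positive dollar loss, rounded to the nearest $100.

σ_p² = 0.21²·2.464² + 0.79²·1.83² + 2·0.41·0.21·0.79·2.464·1.83 = 2.9712 (%²).
σ_p = √2.9712 = 1.724%.
At 99.5%, z = 2.576.
VaR = 2.576 × 1.724% = 4.441%; on $600,000 that is $26,646.

$26,600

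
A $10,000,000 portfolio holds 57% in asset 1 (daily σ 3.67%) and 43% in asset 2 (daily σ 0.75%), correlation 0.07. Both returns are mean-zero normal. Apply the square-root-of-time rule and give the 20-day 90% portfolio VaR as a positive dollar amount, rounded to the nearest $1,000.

σ_p = √(0.57²·3.67² + 0.43²·0.75² + 2·0.07·0.57·0.43·3.67·0.75) = 2.139%.
σ_{20d} = 2.139% × √20 = 9.566%.
z(90%) = 1.282.
VaR = 1.282 × 9.566% = 12.264%; on $10,000,000 that is $1,226,400.

$1,226,000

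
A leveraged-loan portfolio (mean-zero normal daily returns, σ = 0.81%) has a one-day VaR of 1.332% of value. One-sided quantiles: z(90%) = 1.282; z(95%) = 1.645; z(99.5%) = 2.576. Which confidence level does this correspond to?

95%

Implied z = VaR/σ = 1.332 / 0.81 = 1.644.
This matches z(95%) = 1.645.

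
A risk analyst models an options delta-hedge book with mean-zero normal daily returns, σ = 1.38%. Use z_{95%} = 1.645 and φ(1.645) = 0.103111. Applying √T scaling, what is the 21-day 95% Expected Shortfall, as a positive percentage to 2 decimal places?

σ_{21d} = 1.38% × √21 = 6.324%.
ES multiplier = φ(z)/(1−α) = 0.103111/0.05 = 2.062.
ES = 6.324% × 2.062 = 13.040%.

13.04%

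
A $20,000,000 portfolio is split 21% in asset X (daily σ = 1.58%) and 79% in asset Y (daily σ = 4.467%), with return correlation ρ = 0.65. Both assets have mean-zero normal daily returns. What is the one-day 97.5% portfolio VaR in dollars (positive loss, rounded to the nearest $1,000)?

$1,471,000

σ_p² = 0.21²·1.58² + 0.79²·4.467² + 2·0.65·0.21·0.79·1.58·4.467 = 14.0856 (%²).
σ_p = √14.0856 = 3.753%.
At 97.5%, z = 1.960.
VaR = 1.960 × 3.753% = 7.356%; on $20,000,000 that is $1,471,200.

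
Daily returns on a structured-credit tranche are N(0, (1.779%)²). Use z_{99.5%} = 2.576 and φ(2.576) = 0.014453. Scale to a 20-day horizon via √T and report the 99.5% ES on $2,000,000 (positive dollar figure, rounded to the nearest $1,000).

σ_{20d} = 1.779% × √20 = 7.956%.
ES multiplier = φ(z)/(1−α) = 0.014453/0.005 = 2.891.
ES = 7.956% × 2.891 = 23.001%; on $2,000,000: $460,020.

$460,000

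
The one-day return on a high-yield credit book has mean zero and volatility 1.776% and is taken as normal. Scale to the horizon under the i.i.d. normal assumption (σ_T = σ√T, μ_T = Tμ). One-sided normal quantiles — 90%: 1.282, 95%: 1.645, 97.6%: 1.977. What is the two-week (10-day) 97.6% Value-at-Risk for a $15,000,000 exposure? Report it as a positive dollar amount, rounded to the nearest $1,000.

$1,665,000

σ_{10d} = 1.776% × √10 = 5.616%.
VaR = 1.977 × 5.616% = 11.103%.
On $15,000,000: 0.11103 × $15,000,000 = $1,665,450.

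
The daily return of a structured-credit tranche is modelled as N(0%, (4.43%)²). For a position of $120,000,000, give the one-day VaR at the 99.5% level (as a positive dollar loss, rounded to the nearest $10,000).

$13,690,000

At 99.5% one-sided, z = 2.576.
VaR = z·σ = 2.576 × 4.43% = 11.412%.
On $120,000,000: 0.11412 × $120,000,000 = $13,694,400.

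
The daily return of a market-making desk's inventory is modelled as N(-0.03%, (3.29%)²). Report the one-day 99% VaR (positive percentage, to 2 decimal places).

At 99% one-sided, z = 2.326.
VaR = −μ + z·σ = −(-0.03%) + 2.326 × 3.29% = 7.683%.

7.68%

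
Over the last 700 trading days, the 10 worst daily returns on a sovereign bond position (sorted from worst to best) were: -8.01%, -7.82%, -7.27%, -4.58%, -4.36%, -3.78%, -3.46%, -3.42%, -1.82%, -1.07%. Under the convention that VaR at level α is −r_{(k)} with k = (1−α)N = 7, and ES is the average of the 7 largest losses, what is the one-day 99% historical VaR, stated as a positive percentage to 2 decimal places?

k = 7; the 7th lowest return is -3.46%, so VaR = 3.46%.

3.46%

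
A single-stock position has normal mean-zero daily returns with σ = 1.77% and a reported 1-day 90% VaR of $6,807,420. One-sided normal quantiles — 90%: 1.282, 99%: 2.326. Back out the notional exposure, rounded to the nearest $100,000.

$300,000,000

VaR as a fraction of value: z·σ = 1.282 × 1.77% = 2.26914%.
Position = $6,807,420 / 0.0226914 = $300,000,000.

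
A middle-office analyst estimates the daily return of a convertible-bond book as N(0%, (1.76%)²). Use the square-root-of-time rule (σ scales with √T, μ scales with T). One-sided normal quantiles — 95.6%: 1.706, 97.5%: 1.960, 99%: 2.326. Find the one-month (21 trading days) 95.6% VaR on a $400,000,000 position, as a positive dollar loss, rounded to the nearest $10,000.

σ_{21d} = 1.76% × √21 = 8.065%.
VaR = 1.706 × 8.065% = 13.759%.
On $400,000,000: 0.13759 × $400,000,000 = $55,036,000.

$55,040,000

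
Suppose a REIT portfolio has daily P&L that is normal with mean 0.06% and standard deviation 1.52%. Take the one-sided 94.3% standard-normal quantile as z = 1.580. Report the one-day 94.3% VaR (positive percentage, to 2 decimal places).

2.34%

VaR = −μ + z·σ = −(0.06%) + 1.580 × 1.52% = 2.342%.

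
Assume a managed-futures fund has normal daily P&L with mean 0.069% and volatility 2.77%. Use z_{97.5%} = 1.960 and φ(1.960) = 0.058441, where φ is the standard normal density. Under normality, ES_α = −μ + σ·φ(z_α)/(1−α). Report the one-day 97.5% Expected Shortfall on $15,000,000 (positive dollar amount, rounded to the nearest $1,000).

$961,000

Tail multiplier: φ(z)/(1−α) = 0.058441 / 0.025 = 2.338.
ES = −(0.069%) + 2.77% × 2.338 = 6.407%.
On $15,000,000: 0.06407 × $15,000,000 = $961,050.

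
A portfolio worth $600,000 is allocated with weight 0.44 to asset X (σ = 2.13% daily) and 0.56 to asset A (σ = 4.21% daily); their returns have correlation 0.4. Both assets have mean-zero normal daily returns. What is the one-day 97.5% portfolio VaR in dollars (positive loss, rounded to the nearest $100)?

σ_p² = 0.44²·2.13² + 0.56²·4.21² + 2·0.4·0.44·0.56·2.13·4.21 = 8.2043 (%²).
σ_p = √8.2043 = 2.864%.
At 97.5%, z = 1.960.
VaR = 1.960 × 2.864% = 5.613%; on $600,000 that is $33,678.

$33,700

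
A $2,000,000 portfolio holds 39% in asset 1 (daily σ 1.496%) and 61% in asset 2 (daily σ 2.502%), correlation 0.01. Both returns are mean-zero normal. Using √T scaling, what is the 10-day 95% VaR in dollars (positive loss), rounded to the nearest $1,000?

σ_p = √(0.39²·1.496² + 0.61²·2.502² + 2·0.01·0.39·0.61·1.496·2.502) = 1.639%.
σ_{10d} = 1.639% × √10 = 5.183%.
z(95%) = 1.645.
VaR = 1.645 × 5.183% = 8.526%; on $2,000,000 that is $170,520.

$171,000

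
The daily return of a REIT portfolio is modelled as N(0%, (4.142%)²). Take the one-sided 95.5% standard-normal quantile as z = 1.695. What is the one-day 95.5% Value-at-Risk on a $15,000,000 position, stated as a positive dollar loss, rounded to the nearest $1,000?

VaR = z·σ = 1.695 × 4.142% = 7.021%.
On $15,000,000: 0.07021 × $15,000,000 = $1,053,150.

$1,053,000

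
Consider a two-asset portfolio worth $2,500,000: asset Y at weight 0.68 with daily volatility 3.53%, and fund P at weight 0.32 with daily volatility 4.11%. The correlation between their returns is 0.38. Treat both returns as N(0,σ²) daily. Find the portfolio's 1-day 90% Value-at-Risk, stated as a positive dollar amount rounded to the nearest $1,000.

σ_p² = 0.68²·3.53² + 0.32²·4.11² + 2·0.38·0.68·0.32·3.53·4.11 = 9.8910 (%²).
σ_p = √9.8910 = 3.145%.
At 90%, z = 1.282.
VaR = 1.282 × 3.145% = 4.032%; on $2,500,000 that is $100,800.

$101,000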